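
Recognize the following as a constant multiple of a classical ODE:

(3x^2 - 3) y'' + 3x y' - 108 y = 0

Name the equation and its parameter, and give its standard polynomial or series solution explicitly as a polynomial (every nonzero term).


All three coefficients share the factor -3; dividing through by -3 gives  (1 - x^2) y'' - x y' + 36 y = 0.
This matches the Chebyshev equation (1 - x^2) y'' - x y' + n^2 y = 0 (note the -x y' term, not -2x y') with n^2 = 36, so n = 6; the polynomial solution is T_6(x).
With y = sum_k a_k x^k, matching x^k gives (k+2)(k+1) a_{k+2} = (k^2 - n^2) a_k = (k - 6)(k + 6) a_k. The right side vanishes at k = 6, so the series with the parity of 6 terminates at degree 6.
Standard normalization: leading coefficient of T_n is 2^(n-1), so a_6 = 2^5 = 32. Work downward with a_k = (k+1)(k+2) a_{k+2} / ((k - 6)(k + 6)):
  a_4 = (5)(6)(32) / ((4 - 6)(4 + 6)) = 960/(-20) = -48
  a_2 = (3)(4)(-48) / ((2 - 6)(2 + 6)) = -576/(-32) = 18
  a_0 = (1)(2)(18) / ((0 - 6)(0 + 6)) = 36/(-36) = -1
Hence T_6(x) = 32 x^6 - 48 x^4 + 18 x^2 - 1.

T_6(x); series = 32 x^6 - 48 x^4 + 18 x^2 - 1


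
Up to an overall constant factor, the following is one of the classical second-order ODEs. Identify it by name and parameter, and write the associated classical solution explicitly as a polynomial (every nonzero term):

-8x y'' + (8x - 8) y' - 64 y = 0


All three coefficients share the factor -8; dividing through by -8 gives  x y'' + (1 - x) y' + 8 y = 0.
This matches the Laguerre equation x y'' + (1 - x) y' + n y = 0 with n = 8; the polynomial solution is L_8(x).
With y = sum_k a_k x^k, matching x^k gives (k+1)k a_{k+1} + (k+1) a_{k+1} - k a_k + n a_k = 0, i.e. (k+1)^2 a_{k+1} = (k - n) a_k = (k - 8) a_k. The right side vanishes at k = 8, so the series terminates at degree 8.
Standard normalization L_n(0) = 1 gives a_0 = 1. Work upward with a_{k+1} = (k - 8) a_k / (k+1)^2:
  a_1 = (0 - 8)(1) / 1^2 = -8/1 = -8
  a_2 = (1 - 8)(-8) / 2^2 = 56/4 = 14
  a_3 = (2 - 8)(14) / 3^2 = -84/9 = -28/3
  a_4 = (3 - 8)(-28/3) / 4^2 = (140/3)/16 = 35/12
  a_5 = (4 - 8)(35/12) / 5^2 = (-35/3)/25 = -7/15
  a_6 = (5 - 8)(-7/15) / 6^2 = (7/5)/36 = 7/180
  a_7 = (6 - 8)(7/180) / 7^2 = (-7/90)/49 = -1/630
  a_8 = (7 - 8)(-1/630) / 8^2 = (1/630)/64 = 1/40320
Hence L_8(x) = x^8/40320 - x^7/630 + 7 x^6/180 - 7 x^5/15 + 35 x^4/12 - 28 x^3/3 + 14 x^2 - 8 x + 1.

L_8(x); series = x^8/40320 - x^7/630 + 7 x^6/180 - 7 x^5/15 + 35 x^4/12 - 28 x^3/3 + 14 x^2 - 8 x + 1


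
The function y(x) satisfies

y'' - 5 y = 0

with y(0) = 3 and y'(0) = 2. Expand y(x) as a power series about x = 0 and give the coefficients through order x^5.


Ansatz: y(x) = sum_{n>=0} a_n x^n, so y'(x) = sum_{n>=1} n a_n x^(n-1) and y''(x) = sum_{n>=2} n(n-1) a_n x^(n-2).
Substitute into P(x) y'' + Q(x) y' + R(x) y = 0 with P(x) = 1, Q(x) = 0, R(x) = -5, and match powers of x.
Initial conditions: a_0 = 3, a_1 = 2.
Setting the coefficient of each power of x to zero and solving order by order (substituting the coefficients already found):
  x^0: 2 a_2 - 5 a_0 = 0  ->  2 a_2 = 5 a_0 = 15  ->  a_2 = 15/2
  x^1: 6 a_3 - 5 a_1 = 0  ->  6 a_3 = 5 a_1 = 10  ->  a_3 = 5/3
  x^2: 12 a_4 - 5 a_2 = 0  ->  12 a_4 = 5 a_2 = 75/2  ->  a_4 = 25/8
  x^3: 20 a_5 - 5 a_3 = 0  ->  20 a_5 = 5 a_3 = 25/3  ->  a_5 = 5/12
Truncated series: y(x) = 3 + 2 x + (15/2) x^2 + (5/3) x^3 + (25/8) x^4 + (5/12) x^5 + O(x^6).

a_0 = 3; a_1 = 2; a_2 = 15/2; a_3 = 5/3; a_4 = 25/8; a_5 = 5/12


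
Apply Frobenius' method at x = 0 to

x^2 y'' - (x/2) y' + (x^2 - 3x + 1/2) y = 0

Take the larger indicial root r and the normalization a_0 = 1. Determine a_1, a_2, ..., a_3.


Write in Frobenius form y'' + (p(x)/x) y' + (q(x)/x^2) y = 0:
  p(x) = -1/2,  q(x) = x^2 - 3x + 1/2.
Indicial equation: r(r-1) + (-1/2) r + (1/2) = 0 -> roots r_1 = 1, r_2 = 1/2.
Take r = r_1 = 1. Let y(x) = x^r sum_{n>=0} a_n x^n with a_0 = 1.
Substitute y = x^r sum a_n x^n and match x^{r+n}. The recurrence is
  D(n) a_n - 3 a_{n-1} + 1 a_{n-2} = 0,  where D(n) = (r+n)(r+n-1) + (-1/2)(r+n) + (1/2).
  a_n = [3 a_{n-1} - 1 a_{n-2}] / D(n).
Since the indicial polynomial factors as (r - r_1)(r - r_2), D(n) = (r_1 + n - r_1)(r_1 + n - r_2) = n(n + 1/2).
Evaluating step by step (a_0 = 1):
  n = 1: D(1) = 1(1 + 1/2) = 3/2; numerator = 3(1) = 3; a_1 = (3)/(3/2) = 2
  n = 2: D(2) = 2(2 + 1/2) = 5; numerator = 3(2) - 1(1) = 5; a_2 = (5)/(5) = 1
  n = 3: D(3) = 3(3 + 1/2) = 21/2; numerator = 3(1) - 1(2) = 1; a_3 = (1)/(21/2) = 2/21

r = 1; a_0 = 1; a_1 = 2; a_2 = 1; a_3 = 2/21


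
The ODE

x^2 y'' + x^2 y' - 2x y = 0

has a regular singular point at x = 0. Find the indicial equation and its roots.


Divide by x^2 to reach normal form y'' + P_1(x) y' + P_2(x) y = 0 with P_1(x) = 1 and P_2(x) = -2/x.
x = 0 is a singular point because the y-coefficient -2/x has a pole at x = 0.
It is a regular singular point because x P_1(x) = p(x) = x and x^2 P_2(x) = q(x) = -2x are polynomials, hence analytic at x = 0.
p(0) = 0,  q(0) = 0.
Indicial equation: r(r-1) + p(0) r + q(0) = 0, i.e. r^2 + (p(0) - 1) r + q(0) = 0, i.e. r^2 - 1 r = 0.
Discriminant: (-1)^2 - 4(0) = 1, so r = (1 ± 1)/2.
Solving: r_1 = 1, r_2 = 0.

indicial: r^2 - 1 r = 0; roots r_1 = 1, r_2 = 0


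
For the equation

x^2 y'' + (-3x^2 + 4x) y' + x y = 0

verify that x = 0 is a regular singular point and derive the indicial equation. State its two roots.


Divide by x^2 to reach normal form y'' + P_1(x) y' + P_2(x) y = 0 with P_1(x) = -3 + 4/x and P_2(x) = 1/x.
x = 0 is a singular point because the y'-coefficient -3 + 4/x has a pole at x = 0 and the y-coefficient 1/x has a pole at x = 0.
It is a regular singular point because x P_1(x) = p(x) = 4 - 3x and x^2 P_2(x) = q(x) = x are polynomials, hence analytic at x = 0.
p(0) = 4,  q(0) = 0.
Indicial equation: r(r-1) + p(0) r + q(0) = 0, i.e. r^2 + (p(0) - 1) r + q(0) = 0, i.e. r^2 + 3 r = 0.
Discriminant: (3)^2 - 4(0) = 9, so r = (-3 ± 3)/2.
Solving: r_1 = 0, r_2 = -3.

indicial: r^2 + 3 r = 0; roots r_1 = 0, r_2 = -3


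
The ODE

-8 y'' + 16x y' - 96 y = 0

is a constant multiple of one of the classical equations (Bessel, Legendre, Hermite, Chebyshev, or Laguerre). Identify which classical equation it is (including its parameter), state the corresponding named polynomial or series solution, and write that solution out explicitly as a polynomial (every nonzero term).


All three coefficients share the factor -8; dividing through by -8 gives  y'' - 2x y' + 12 y = 0.
This matches the Hermite equation y'' - 2x y' + 2n y = 0 with 2n = 12, so n = 6; the polynomial solution is H_6(x).
With y = sum_k a_k x^k, matching x^k gives (k+2)(k+1) a_{k+2} = 2(k - n) a_k = 2(k - 6) a_k. The right side vanishes at k = 6, so the series with the parity of 6 terminates at degree 6.
Standard normalization: leading coefficient of H_n is 2^n, so a_6 = 2^6 = 64. Work downward with a_k = (k+1)(k+2) a_{k+2} / (2(k - n)):
  a_4 = (5)(6)(64) / (2(4 - 6)) = 1920/(-4) = -480
  a_2 = (3)(4)(-480) / (2(2 - 6)) = -5760/(-8) = 720
  a_0 = (1)(2)(720) / (2(0 - 6)) = 1440/(-12) = -120
Hence H_6(x) = 64 x^6 - 480 x^4 + 720 x^2 - 120.

H_6(x); series = 64 x^6 - 480 x^4 + 720 x^2 - 120


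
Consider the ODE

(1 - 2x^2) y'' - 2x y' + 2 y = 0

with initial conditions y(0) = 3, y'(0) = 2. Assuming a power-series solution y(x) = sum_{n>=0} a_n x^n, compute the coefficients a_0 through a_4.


Ansatz: y(x) = sum_{n>=0} a_n x^n, so y'(x) = sum_{n>=1} n a_n x^(n-1) and y''(x) = sum_{n>=2} n(n-1) a_n x^(n-2).
Substitute into P(x) y'' + Q(x) y' + R(x) y = 0 with P(x) = 1 - 2x^2, Q(x) = -2x, R(x) = 2, and match powers of x.
Initial conditions: a_0 = 3, a_1 = 2.
Setting the coefficient of each power of x to zero and solving order by order (substituting the coefficients already found):
  x^0: 2 a_2 + 2 a_0 = 0  ->  2 a_2 = -2 a_0 = -6  ->  a_2 = -3
  x^1: 6 a_3 = 0  ->  a_3 = 0
  x^2: 12 a_4 - 6 a_2 = 0  ->  12 a_4 = 6 a_2 = -18  ->  a_4 = -3/2
Truncated series: y(x) = 3 + 2 x - 3 x^2 - (3/2) x^4 + O(x^5).

a_0 = 3; a_1 = 2; a_2 = -3; a_3 = 0; a_4 = -3/2


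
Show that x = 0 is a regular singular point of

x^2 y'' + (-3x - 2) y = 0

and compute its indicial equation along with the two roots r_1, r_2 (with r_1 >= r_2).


Divide by x^2 to reach normal form y'' + P_1(x) y' + P_2(x) y = 0 with P_1(x) = 0 and P_2(x) = -3/x - 2/x^2.
x = 0 is a singular point because the y-coefficient -3/x - 2/x^2 has a pole at x = 0.
It is a regular singular point because x P_1(x) = p(x) = 0 and x^2 P_2(x) = q(x) = -3x - 2 are polynomials, hence analytic at x = 0.
p(0) = 0,  q(0) = -2.
Indicial equation: r(r-1) + p(0) r + q(0) = 0, i.e. r^2 + (p(0) - 1) r + q(0) = 0, i.e. r^2 - 1 r - 2 = 0.
Discriminant: (-1)^2 - 4(-2) = 9, so r = (1 ± 3)/2.
Solving: r_1 = 2, r_2 = -1.

indicial: r^2 - 1 r - 2 = 0; roots r_1 = 2, r_2 = -1


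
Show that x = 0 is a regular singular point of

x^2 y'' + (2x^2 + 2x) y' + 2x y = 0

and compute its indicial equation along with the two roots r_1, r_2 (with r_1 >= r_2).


Divide by x^2 to reach normal form y'' + P_1(x) y' + P_2(x) y = 0 with P_1(x) = 2 + 2/x and P_2(x) = 2/x.
x = 0 is a singular point because the y'-coefficient 2 + 2/x has a pole at x = 0 and the y-coefficient 2/x has a pole at x = 0.
It is a regular singular point because x P_1(x) = p(x) = 2x + 2 and x^2 P_2(x) = q(x) = 2x are polynomials, hence analytic at x = 0.
p(0) = 2,  q(0) = 0.
Indicial equation: r(r-1) + p(0) r + q(0) = 0, i.e. r^2 + (p(0) - 1) r + q(0) = 0, i.e. r^2 + 1 r = 0.
Discriminant: (1)^2 - 4(0) = 1, so r = (-1 ± 1)/2.
Solving: r_1 = 0, r_2 = -1.

indicial: r^2 + 1 r = 0; roots r_1 = 0, r_2 = -1


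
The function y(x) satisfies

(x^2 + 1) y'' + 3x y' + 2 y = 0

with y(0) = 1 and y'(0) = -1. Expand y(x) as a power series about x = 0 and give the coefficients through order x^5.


Ansatz: y(x) = sum_{n>=0} a_n x^n, so y'(x) = sum_{n>=1} n a_n x^(n-1) and y''(x) = sum_{n>=2} n(n-1) a_n x^(n-2).
Substitute into P(x) y'' + Q(x) y' + R(x) y = 0 with P(x) = x^2 + 1, Q(x) = 3x, R(x) = 2, and match powers of x.
Initial conditions: a_0 = 1, a_1 = -1.
Setting the coefficient of each power of x to zero and solving order by order (substituting the coefficients already found):
  x^0: 2 a_2 + 2 a_0 = 0  ->  2 a_2 = -2 a_0 = -2  ->  a_2 = -1
  x^1: 6 a_3 + 5 a_1 = 0  ->  6 a_3 = -5 a_1 = 5  ->  a_3 = 5/6
  x^2: 12 a_4 + 10 a_2 = 0  ->  12 a_4 = -10 a_2 = 10  ->  a_4 = 5/6
  x^3: 20 a_5 + 17 a_3 = 0  ->  20 a_5 = -17 a_3 = -85/6  ->  a_5 = -17/24
Truncated series: y(x) = 1 - x - x^2 + (5/6) x^3 + (5/6) x^4 - (17/24) x^5 + O(x^6).

a_0 = 1; a_1 = -1; a_2 = -1; a_3 = 5/6; a_4 = 5/6; a_5 = -17/24


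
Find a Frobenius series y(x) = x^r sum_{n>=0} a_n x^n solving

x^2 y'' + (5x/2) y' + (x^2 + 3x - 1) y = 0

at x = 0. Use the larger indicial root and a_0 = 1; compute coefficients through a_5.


Write in Frobenius form y'' + (p(x)/x) y' + (q(x)/x^2) y = 0:
  p(x) = 5/2,  q(x) = x^2 + 3x - 1.
Indicial equation: r(r-1) + (5/2) r + (-1) = 0 -> roots r_1 = 1/2, r_2 = -2.
Take r = r_1 = 1/2. Let y(x) = x^r sum_{n>=0} a_n x^n with a_0 = 1.
Substitute y = x^r sum a_n x^n and match x^{r+n}. The recurrence is
  D(n) a_n + 3 a_{n-1} + 1 a_{n-2} = 0,  where D(n) = (r+n)(r+n-1) + (5/2)(r+n) + (-1).
  a_n = [-3 a_{n-1} - 1 a_{n-2}] / D(n).
Since the indicial polynomial factors as (r - r_1)(r - r_2), D(n) = (r_1 + n - r_1)(r_1 + n - r_2) = n(n + 5/2).
Evaluating step by step (a_0 = 1):
  n = 1: D(1) = 1(1 + 5/2) = 7/2; numerator = -3(1) = -3; a_1 = (-3)/(7/2) = -6/7
  n = 2: D(2) = 2(2 + 5/2) = 9; numerator = -3(-6/7) - 1(1) = 11/7; a_2 = (11/7)/(9) = 11/63
  n = 3: D(3) = 3(3 + 5/2) = 33/2; numerator = -3(11/63) - 1(-6/7) = 1/3; a_3 = (1/3)/(33/2) = 2/99
  n = 4: D(4) = 4(4 + 5/2) = 26; numerator = -3(2/99) - 1(11/63) = -163/693; a_4 = (-163/693)/(26) = -163/18018
  n = 5: D(5) = 5(5 + 5/2) = 75/2; numerator = -3(-163/18018) - 1(2/99) = 125/18018; a_5 = (125/18018)/(75/2) = 5/27027

r = 1/2; a_0 = 1; a_1 = -6/7; a_2 = 11/63; a_3 = 2/99; a_4 = -163/18018; a_5 = 5/27027


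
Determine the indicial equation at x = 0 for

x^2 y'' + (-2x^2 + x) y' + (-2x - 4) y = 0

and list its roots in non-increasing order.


Divide by x^2 to reach normal form y'' + P_1(x) y' + P_2(x) y = 0 with P_1(x) = -2 + 1/x and P_2(x) = -2/x - 4/x^2.
x = 0 is a singular point because the y'-coefficient -2 + 1/x has a pole at x = 0 and the y-coefficient -2/x - 4/x^2 has a pole at x = 0.
It is a regular singular point because x P_1(x) = p(x) = 1 - 2x and x^2 P_2(x) = q(x) = -2x - 4 are polynomials, hence analytic at x = 0.
p(0) = 1,  q(0) = -4.
Indicial equation: r(r-1) + p(0) r + q(0) = 0, i.e. r^2 + (p(0) - 1) r + q(0) = 0, i.e. r^2 - 4 = 0.
Discriminant: (0)^2 - 4(-4) = 16, so r = (0 ± 4)/2.
Solving: r_1 = 2, r_2 = -2.

indicial: r^2 - 4 = 0; roots r_1 = 2, r_2 = -2


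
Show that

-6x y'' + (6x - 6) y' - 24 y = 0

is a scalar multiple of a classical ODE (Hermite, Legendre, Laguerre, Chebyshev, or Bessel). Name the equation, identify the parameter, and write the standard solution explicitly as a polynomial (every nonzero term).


All three coefficients share the factor -6; dividing through by -6 gives  x y'' + (1 - x) y' + 4 y = 0.
This matches the Laguerre equation x y'' + (1 - x) y' + n y = 0 with n = 4; the polynomial solution is L_4(x).
With y = sum_k a_k x^k, matching x^k gives (k+1)k a_{k+1} + (k+1) a_{k+1} - k a_k + n a_k = 0, i.e. (k+1)^2 a_{k+1} = (k - n) a_k = (k - 4) a_k. The right side vanishes at k = 4, so the series terminates at degree 4.
Standard normalization L_n(0) = 1 gives a_0 = 1. Work upward with a_{k+1} = (k - 4) a_k / (k+1)^2:
  a_1 = (0 - 4)(1) / 1^2 = -4/1 = -4
  a_2 = (1 - 4)(-4) / 2^2 = 12/4 = 3
  a_3 = (2 - 4)(3) / 3^2 = -6/9 = -2/3
  a_4 = (3 - 4)(-2/3) / 4^2 = (2/3)/16 = 1/24
Hence L_4(x) = x^4/24 - 2 x^3/3 + 3 x^2 - 4 x + 1.

L_4(x); series = x^4/24 - 2 x^3/3 + 3 x^2 - 4 x + 1


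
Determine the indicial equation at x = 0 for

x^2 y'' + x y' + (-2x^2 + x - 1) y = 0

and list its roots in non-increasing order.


Divide by x^2 to reach normal form y'' + P_1(x) y' + P_2(x) y = 0 with P_1(x) = 1/x and P_2(x) = -2 + 1/x - 1/x^2.
x = 0 is a singular point because the y'-coefficient 1/x has a pole at x = 0 and the y-coefficient -2 + 1/x - 1/x^2 has a pole at x = 0.
It is a regular singular point because x P_1(x) = p(x) = 1 and x^2 P_2(x) = q(x) = -2x^2 + x - 1 are polynomials, hence analytic at x = 0.
p(0) = 1,  q(0) = -1.
Indicial equation: r(r-1) + p(0) r + q(0) = 0, i.e. r^2 + (p(0) - 1) r + q(0) = 0, i.e. r^2 - 1 = 0.
Discriminant: (0)^2 - 4(-1) = 4, so r = (0 ± 2)/2.
Solving: r_1 = 1, r_2 = -1.

indicial: r^2 - 1 = 0; roots r_1 = 1, r_2 = -1


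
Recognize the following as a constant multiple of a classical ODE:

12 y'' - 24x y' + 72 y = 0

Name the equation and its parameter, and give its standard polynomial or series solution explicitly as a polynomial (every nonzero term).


All three coefficients share the factor 12; dividing through by 12 gives  y'' - 2x y' + 6 y = 0.
This matches the Hermite equation y'' - 2x y' + 2n y = 0 with 2n = 6, so n = 3; the polynomial solution is H_3(x).
With y = sum_k a_k x^k, matching x^k gives (k+2)(k+1) a_{k+2} = 2(k - n) a_k = 2(k - 3) a_k. The right side vanishes at k = 3, so the series with the parity of 3 terminates at degree 3.
Standard normalization: leading coefficient of H_n is 2^n, so a_3 = 2^3 = 8. Work downward with a_k = (k+1)(k+2) a_{k+2} / (2(k - n)):
  a_1 = (2)(3)(8) / (2(1 - 3)) = 48/(-4) = -12
Hence H_3(x) = 8 x^3 - 12 x.

H_3(x); series = 8 x^3 - 12 x


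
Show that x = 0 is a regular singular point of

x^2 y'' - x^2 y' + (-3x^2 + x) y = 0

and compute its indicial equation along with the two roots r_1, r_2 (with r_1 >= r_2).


Divide by x^2 to reach normal form y'' + P_1(x) y' + P_2(x) y = 0 with P_1(x) = -1 and P_2(x) = -3 + 1/x.
x = 0 is a singular point because the y-coefficient -3 + 1/x has a pole at x = 0.
It is a regular singular point because x P_1(x) = p(x) = -x and x^2 P_2(x) = q(x) = -3x^2 + x are polynomials, hence analytic at x = 0.
p(0) = 0,  q(0) = 0.
Indicial equation: r(r-1) + p(0) r + q(0) = 0, i.e. r^2 + (p(0) - 1) r + q(0) = 0, i.e. r^2 - 1 r = 0.
Discriminant: (-1)^2 - 4(0) = 1, so r = (1 ± 1)/2.
Solving: r_1 = 1, r_2 = 0.

indicial: r^2 - 1 r = 0; roots r_1 = 1, r_2 = 0


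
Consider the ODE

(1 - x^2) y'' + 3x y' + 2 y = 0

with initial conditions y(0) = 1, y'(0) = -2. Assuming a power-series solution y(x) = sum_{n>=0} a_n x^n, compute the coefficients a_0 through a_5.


Ansatz: y(x) = sum_{n>=0} a_n x^n, so y'(x) = sum_{n>=1} n a_n x^(n-1) and y''(x) = sum_{n>=2} n(n-1) a_n x^(n-2).
Substitute into P(x) y'' + Q(x) y' + R(x) y = 0 with P(x) = 1 - x^2, Q(x) = 3x, R(x) = 2, and match powers of x.
Initial conditions: a_0 = 1, a_1 = -2.
Setting the coefficient of each power of x to zero and solving order by order (substituting the coefficients already found):
  x^0: 2 a_2 + 2 a_0 = 0  ->  2 a_2 = -2 a_0 = -2  ->  a_2 = -1
  x^1: 6 a_3 + 5 a_1 = 0  ->  6 a_3 = -5 a_1 = 10  ->  a_3 = 5/3
  x^2: 12 a_4 + 6 a_2 = 0  ->  12 a_4 = -6 a_2 = 6  ->  a_4 = 1/2
  x^3: 20 a_5 + 5 a_3 = 0  ->  20 a_5 = -5 a_3 = -25/3  ->  a_5 = -5/12
Truncated series: y(x) = 1 - 2 x - x^2 + (5/3) x^3 + (1/2) x^4 - (5/12) x^5 + O(x^6).

a_0 = 1; a_1 = -2; a_2 = -1; a_3 = 5/3; a_4 = 1/2; a_5 = -5/12


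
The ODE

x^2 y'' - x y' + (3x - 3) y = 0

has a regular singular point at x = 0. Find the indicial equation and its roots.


Divide by x^2 to reach normal form y'' + P_1(x) y' + P_2(x) y = 0 with P_1(x) = -1/x and P_2(x) = 3/x - 3/x^2.
x = 0 is a singular point because the y'-coefficient -1/x has a pole at x = 0 and the y-coefficient 3/x - 3/x^2 has a pole at x = 0.
It is a regular singular point because x P_1(x) = p(x) = -1 and x^2 P_2(x) = q(x) = 3x - 3 are polynomials, hence analytic at x = 0.
p(0) = -1,  q(0) = -3.
Indicial equation: r(r-1) + p(0) r + q(0) = 0, i.e. r^2 + (p(0) - 1) r + q(0) = 0, i.e. r^2 - 2 r - 3 = 0.
Discriminant: (-2)^2 - 4(-3) = 16, so r = (2 ± 4)/2.
Solving: r_1 = 3, r_2 = -1.

indicial: r^2 - 2 r - 3 = 0; roots r_1 = 3, r_2 = -1


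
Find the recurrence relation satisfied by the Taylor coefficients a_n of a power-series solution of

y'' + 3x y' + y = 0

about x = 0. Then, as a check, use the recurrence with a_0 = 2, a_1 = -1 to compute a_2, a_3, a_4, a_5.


Substitute y = sum_n a_n x^n.
y''(x) has coefficient (n+2)(n+1) a_{n+2} at x^n;
3 x y'(x) has coefficient 3 n a_n at x^n (shift);
y(x) has coefficient 1 a_n at x^n.
Matching x^n: (n+2)(n+1) a_{n+2} + (3n + 1) a_n = 0.
Thus a_{n+2} = (-3n - 1) / ((n+1)(n+2)) * a_n.

Check with a_0 = 2, a_1 = -1 (apply the recurrence for n = 0, 1, 2, 3): a_0 = 2, a_1 = -1, a_2 = -1, a_3 = 2/3, a_4 = 7/12, a_5 = -1/3.

a_(n+2) = (-3n - 1) / ((n+1)(n+2)) * a_n; check: a_0 = 2, a_1 = -1, a_2 = -1, a_3 = 2/3, a_4 = 7/12, a_5 = -1/3


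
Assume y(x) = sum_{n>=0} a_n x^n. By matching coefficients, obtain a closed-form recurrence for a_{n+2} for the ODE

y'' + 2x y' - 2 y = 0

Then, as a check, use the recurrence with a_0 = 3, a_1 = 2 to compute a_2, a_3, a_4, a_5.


Substitute y = sum_n a_n x^n.
y''(x) has coefficient (n+2)(n+1) a_{n+2} at x^n;
2 x y'(x) has coefficient 2 n a_n at x^n (shift);
-2 y(x) has coefficient -2 a_n at x^n.
Matching x^n: (n+2)(n+1) a_{n+2} + (2n - 2) a_n = 0.
Thus a_{n+2} = (-2n + 2) / ((n+1)(n+2)) * a_n.

Check with a_0 = 3, a_1 = 2 (apply the recurrence for n = 0, 1, 2, 3): a_0 = 3, a_1 = 2, a_2 = 3, a_3 = 0, a_4 = -1/2, a_5 = 0.

a_(n+2) = (-2n + 2) / ((n+1)(n+2)) * a_n; check: a_0 = 3, a_1 = 2, a_2 = 3, a_3 = 0, a_4 = -1/2, a_5 = 0


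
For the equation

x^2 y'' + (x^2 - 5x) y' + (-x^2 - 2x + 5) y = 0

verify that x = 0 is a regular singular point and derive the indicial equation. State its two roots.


Divide by x^2 to reach normal form y'' + P_1(x) y' + P_2(x) y = 0 with P_1(x) = 1 - 5/x and P_2(x) = -1 - 2/x + 5/x^2.
x = 0 is a singular point because the y'-coefficient 1 - 5/x has a pole at x = 0 and the y-coefficient -1 - 2/x + 5/x^2 has a pole at x = 0.
It is a regular singular point because x P_1(x) = p(x) = x - 5 and x^2 P_2(x) = q(x) = -x^2 - 2x + 5 are polynomials, hence analytic at x = 0.
p(0) = -5,  q(0) = 5.
Indicial equation: r(r-1) + p(0) r + q(0) = 0, i.e. r^2 + (p(0) - 1) r + q(0) = 0, i.e. r^2 - 6 r + 5 = 0.
Discriminant: (-6)^2 - 4(5) = 16, so r = (6 ± 4)/2.
Solving: r_1 = 5, r_2 = 1.

indicial: r^2 - 6 r + 5 = 0; roots r_1 = 5, r_2 = 1


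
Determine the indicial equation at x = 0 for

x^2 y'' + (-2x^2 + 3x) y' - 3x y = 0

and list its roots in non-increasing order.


Divide by x^2 to reach normal form y'' + P_1(x) y' + P_2(x) y = 0 with P_1(x) = -2 + 3/x and P_2(x) = -3/x.
x = 0 is a singular point because the y'-coefficient -2 + 3/x has a pole at x = 0 and the y-coefficient -3/x has a pole at x = 0.
It is a regular singular point because x P_1(x) = p(x) = 3 - 2x and x^2 P_2(x) = q(x) = -3x are polynomials, hence analytic at x = 0.
p(0) = 3,  q(0) = 0.
Indicial equation: r(r-1) + p(0) r + q(0) = 0, i.e. r^2 + (p(0) - 1) r + q(0) = 0, i.e. r^2 + 2 r = 0.
Discriminant: (2)^2 - 4(0) = 4, so r = (-2 ± 2)/2.
Solving: r_1 = 0, r_2 = -2.

indicial: r^2 + 2 r = 0; roots r_1 = 0, r_2 = -2


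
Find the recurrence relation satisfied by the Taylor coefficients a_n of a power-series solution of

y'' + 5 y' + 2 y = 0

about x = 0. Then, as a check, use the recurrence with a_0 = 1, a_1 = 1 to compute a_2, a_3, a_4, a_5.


Substitute y = sum_n a_n x^n.
y''(x) has coefficient (n+2)(n+1) a_{n+2} at x^n;
5 y'(x) has coefficient 5 (n+1) a_{n+1} at x^n;
2 y(x) has coefficient 2 a_n at x^n.
Matching x^n: (n+2)(n+1) a_{n+2} + 5 (n+1) a_{n+1} + 2 a_n = 0.
Thus a_{n+2} = [-5 (n+1) a_{n+1} - 2 a_n] / ((n+1)(n+2)).

Check with a_0 = 1, a_1 = 1 (apply the recurrence for n = 0, 1, 2, 3): a_0 = 1, a_1 = 1, a_2 = -7/2, a_3 = 11/2, a_4 = -151/24, a_5 = 689/120.

a_(n+2) = [-5 (n+1) a_(n+1) - 2 a_n] / ((n+1)(n+2)); check: a_0 = 1, a_1 = 1, a_2 = -7/2, a_3 = 11/2, a_4 = -151/24, a_5 = 689/120


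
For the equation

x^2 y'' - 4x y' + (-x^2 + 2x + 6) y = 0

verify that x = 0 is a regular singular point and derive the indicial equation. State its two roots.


Divide by x^2 to reach normal form y'' + P_1(x) y' + P_2(x) y = 0 with P_1(x) = -4/x and P_2(x) = -1 + 2/x + 6/x^2.
x = 0 is a singular point because the y'-coefficient -4/x has a pole at x = 0 and the y-coefficient -1 + 2/x + 6/x^2 has a pole at x = 0.
It is a regular singular point because x P_1(x) = p(x) = -4 and x^2 P_2(x) = q(x) = -x^2 + 2x + 6 are polynomials, hence analytic at x = 0.
p(0) = -4,  q(0) = 6.
Indicial equation: r(r-1) + p(0) r + q(0) = 0, i.e. r^2 + (p(0) - 1) r + q(0) = 0, i.e. r^2 - 5 r + 6 = 0.
Discriminant: (-5)^2 - 4(6) = 1, so r = (5 ± 1)/2.
Solving: r_1 = 3, r_2 = 2.

indicial: r^2 - 5 r + 6 = 0; roots r_1 = 3, r_2 = 2


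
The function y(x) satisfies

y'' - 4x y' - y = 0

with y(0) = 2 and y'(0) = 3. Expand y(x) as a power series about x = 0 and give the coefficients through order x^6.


Ansatz: y(x) = sum_{n>=0} a_n x^n, so y'(x) = sum_{n>=1} n a_n x^(n-1) and y''(x) = sum_{n>=2} n(n-1) a_n x^(n-2).
Substitute into P(x) y'' + Q(x) y' + R(x) y = 0 with P(x) = 1, Q(x) = -4x, R(x) = -1, and match powers of x.
Initial conditions: a_0 = 2, a_1 = 3.
Setting the coefficient of each power of x to zero and solving order by order (substituting the coefficients already found):
  x^0: 2 a_2 - a_0 = 0  ->  2 a_2 = a_0 = 2  ->  a_2 = 1
  x^1: 6 a_3 - 5 a_1 = 0  ->  6 a_3 = 5 a_1 = 15  ->  a_3 = 5/2
  x^2: 12 a_4 - 9 a_2 = 0  ->  12 a_4 = 9 a_2 = 9  ->  a_4 = 3/4
  x^3: 20 a_5 - 13 a_3 = 0  ->  20 a_5 = 13 a_3 = 65/2  ->  a_5 = 13/8
  x^4: 30 a_6 - 17 a_4 = 0  ->  30 a_6 = 17 a_4 = 51/4  ->  a_6 = 17/40
Truncated series: y(x) = 2 + 3 x + x^2 + (5/2) x^3 + (3/4) x^4 + (13/8) x^5 + (17/40) x^6 + O(x^7).

a_0 = 2; a_1 = 3; a_2 = 1; a_3 = 5/2; a_4 = 3/4; a_5 = 13/8; a_6 = 17/40


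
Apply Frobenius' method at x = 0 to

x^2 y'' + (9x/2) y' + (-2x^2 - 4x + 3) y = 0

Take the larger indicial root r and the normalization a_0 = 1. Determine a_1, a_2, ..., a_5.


Write in Frobenius form y'' + (p(x)/x) y' + (q(x)/x^2) y = 0:
  p(x) = 9/2,  q(x) = -2x^2 - 4x + 3.
Indicial equation: r(r-1) + (9/2) r + (3) = 0 -> roots r_1 = -3/2, r_2 = -2.
Take r = r_1 = -3/2. Let y(x) = x^r sum_{n>=0} a_n x^n with a_0 = 1.
Substitute y = x^r sum a_n x^n and match x^{r+n}. The recurrence is
  D(n) a_n - 4 a_{n-1} - 2 a_{n-2} = 0,  where D(n) = (r+n)(r+n-1) + (9/2)(r+n) + (3).
  a_n = [4 a_{n-1} + 2 a_{n-2}] / D(n).
Since the indicial polynomial factors as (r - r_1)(r - r_2), D(n) = (r_1 + n - r_1)(r_1 + n - r_2) = n(n + 1/2).
Evaluating step by step (a_0 = 1):
  n = 1: D(1) = 1(1 + 1/2) = 3/2; numerator = 4(1) = 4; a_1 = (4)/(3/2) = 8/3
  n = 2: D(2) = 2(2 + 1/2) = 5; numerator = 4(8/3) + 2(1) = 38/3; a_2 = (38/3)/(5) = 38/15
  n = 3: D(3) = 3(3 + 1/2) = 21/2; numerator = 4(38/15) + 2(8/3) = 232/15; a_3 = (232/15)/(21/2) = 464/315
  n = 4: D(4) = 4(4 + 1/2) = 18; numerator = 4(464/315) + 2(38/15) = 3452/315; a_4 = (3452/315)/(18) = 1726/2835
  n = 5: D(5) = 5(5 + 1/2) = 55/2; numerator = 4(1726/2835) + 2(464/315) = 15256/2835; a_5 = (15256/2835)/(55/2) = 30512/155925

r = -3/2; a_0 = 1; a_1 = 8/3; a_2 = 38/15; a_3 = 464/315; a_4 = 1726/2835; a_5 = 30512/155925


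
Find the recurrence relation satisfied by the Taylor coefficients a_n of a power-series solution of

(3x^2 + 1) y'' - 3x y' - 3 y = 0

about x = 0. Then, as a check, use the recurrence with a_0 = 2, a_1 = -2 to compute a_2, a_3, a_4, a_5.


Substitute y = sum_n a_n x^n.
(1 + 3 x^2) y'' contributes (n+2)(n+1) a_{n+2} + 3 n(n-1) a_n at x^n.
-3 x y'(x) contributes -3 n a_n at x^n.
-3 y(x) contributes -3 a_n at x^n.
Matching x^n: (n+2)(n+1) a_{n+2} + (3 n(n-1) - 3 n - 3) a_n = 0.
Thus a_{n+2} = (-3 n(n-1) + 3 n + 3) / ((n+1)(n+2)) * a_n.

Check with a_0 = 2, a_1 = -2 (apply the recurrence for n = 0, 1, 2, 3): a_0 = 2, a_1 = -2, a_2 = 3, a_3 = -2, a_4 = 3/4, a_5 = 3/5.

a_(n+2) = (-3 n(n-1) + 3 n + 3) / ((n+1)(n+2)) * a_n; check: a_0 = 2, a_1 = -2, a_2 = 3, a_3 = -2, a_4 = 3/4, a_5 = 3/5


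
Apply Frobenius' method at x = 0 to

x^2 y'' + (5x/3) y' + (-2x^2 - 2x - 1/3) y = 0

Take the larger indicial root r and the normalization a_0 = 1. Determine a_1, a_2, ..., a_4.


Write in Frobenius form y'' + (p(x)/x) y' + (q(x)/x^2) y = 0:
  p(x) = 5/3,  q(x) = -2x^2 - 2x - 1/3.
Indicial equation: r(r-1) + (5/3) r + (-1/3) = 0 -> roots r_1 = 1/3, r_2 = -1.
Take r = r_1 = 1/3. Let y(x) = x^r sum_{n>=0} a_n x^n with a_0 = 1.
Substitute y = x^r sum a_n x^n and match x^{r+n}. The recurrence is
  D(n) a_n - 2 a_{n-1} - 2 a_{n-2} = 0,  where D(n) = (r+n)(r+n-1) + (5/3)(r+n) + (-1/3).
  a_n = [2 a_{n-1} + 2 a_{n-2}] / D(n).
Since the indicial polynomial factors as (r - r_1)(r - r_2), D(n) = (r_1 + n - r_1)(r_1 + n - r_2) = n(n + 4/3).
Evaluating step by step (a_0 = 1):
  n = 1: D(1) = 1(1 + 4/3) = 7/3; numerator = 2(1) = 2; a_1 = (2)/(7/3) = 6/7
  n = 2: D(2) = 2(2 + 4/3) = 20/3; numerator = 2(6/7) + 2(1) = 26/7; a_2 = (26/7)/(20/3) = 39/70
  n = 3: D(3) = 3(3 + 4/3) = 13; numerator = 2(39/70) + 2(6/7) = 99/35; a_3 = (99/35)/(13) = 99/455
  n = 4: D(4) = 4(4 + 4/3) = 64/3; numerator = 2(99/455) + 2(39/70) = 141/91; a_4 = (141/91)/(64/3) = 423/5824

r = 1/3; a_0 = 1; a_1 = 6/7; a_2 = 39/70; a_3 = 99/455; a_4 = 423/5824


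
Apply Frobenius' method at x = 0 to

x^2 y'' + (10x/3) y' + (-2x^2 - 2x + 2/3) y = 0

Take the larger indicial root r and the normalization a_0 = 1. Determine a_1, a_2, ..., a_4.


Write in Frobenius form y'' + (p(x)/x) y' + (q(x)/x^2) y = 0:
  p(x) = 10/3,  q(x) = -2x^2 - 2x + 2/3.
Indicial equation: r(r-1) + (10/3) r + (2/3) = 0 -> roots r_1 = -1/3, r_2 = -2.
Take r = r_1 = -1/3. Let y(x) = x^r sum_{n>=0} a_n x^n with a_0 = 1.
Substitute y = x^r sum a_n x^n and match x^{r+n}. The recurrence is
  D(n) a_n - 2 a_{n-1} - 2 a_{n-2} = 0,  where D(n) = (r+n)(r+n-1) + (10/3)(r+n) + (2/3).
  a_n = [2 a_{n-1} + 2 a_{n-2}] / D(n).
Since the indicial polynomial factors as (r - r_1)(r - r_2), D(n) = (r_1 + n - r_1)(r_1 + n - r_2) = n(n + 5/3).
Evaluating step by step (a_0 = 1):
  n = 1: D(1) = 1(1 + 5/3) = 8/3; numerator = 2(1) = 2; a_1 = (2)/(8/3) = 3/4
  n = 2: D(2) = 2(2 + 5/3) = 22/3; numerator = 2(3/4) + 2(1) = 7/2; a_2 = (7/2)/(22/3) = 21/44
  n = 3: D(3) = 3(3 + 5/3) = 14; numerator = 2(21/44) + 2(3/4) = 27/11; a_3 = (27/11)/(14) = 27/154
  n = 4: D(4) = 4(4 + 5/3) = 68/3; numerator = 2(27/154) + 2(21/44) = 201/154; a_4 = (201/154)/(68/3) = 603/10472

r = -1/3; a_0 = 1; a_1 = 3/4; a_2 = 21/44; a_3 = 27/154; a_4 = 603/10472


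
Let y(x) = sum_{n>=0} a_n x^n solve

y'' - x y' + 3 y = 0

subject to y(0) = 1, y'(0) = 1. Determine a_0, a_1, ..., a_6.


Ansatz: y(x) = sum_{n>=0} a_n x^n, so y'(x) = sum_{n>=1} n a_n x^(n-1) and y''(x) = sum_{n>=2} n(n-1) a_n x^(n-2).
Substitute into P(x) y'' + Q(x) y' + R(x) y = 0 with P(x) = 1, Q(x) = -x, R(x) = 3, and match powers of x.
Initial conditions: a_0 = 1, a_1 = 1.
Setting the coefficient of each power of x to zero and solving order by order (substituting the coefficients already found):
  x^0: 2 a_2 + 3 a_0 = 0  ->  2 a_2 = -3 a_0 = -3  ->  a_2 = -3/2
  x^1: 6 a_3 + 2 a_1 = 0  ->  6 a_3 = -2 a_1 = -2  ->  a_3 = -1/3
  x^2: 12 a_4 + a_2 = 0  ->  12 a_4 = -a_2 = 3/2  ->  a_4 = 1/8
  x^3: 20 a_5 = 0  ->  a_5 = 0
  x^4: 30 a_6 - a_4 = 0  ->  30 a_6 = a_4 = 1/8  ->  a_6 = 1/240
Truncated series: y(x) = 1 + x - (3/2) x^2 - (1/3) x^3 + (1/8) x^4 + (1/240) x^6 + O(x^7).

a_0 = 1; a_1 = 1; a_2 = -3/2; a_3 = -1/3; a_4 = 1/8; a_5 = 0; a_6 = 1/240


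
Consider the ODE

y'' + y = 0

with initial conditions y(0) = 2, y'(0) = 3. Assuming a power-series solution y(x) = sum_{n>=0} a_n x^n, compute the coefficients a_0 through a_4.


Ansatz: y(x) = sum_{n>=0} a_n x^n, so y'(x) = sum_{n>=1} n a_n x^(n-1) and y''(x) = sum_{n>=2} n(n-1) a_n x^(n-2).
Substitute into P(x) y'' + Q(x) y' + R(x) y = 0 with P(x) = 1, Q(x) = 0, R(x) = 1, and match powers of x.
Initial conditions: a_0 = 2, a_1 = 3.
Setting the coefficient of each power of x to zero and solving order by order (substituting the coefficients already found):
  x^0: 2 a_2 + a_0 = 0  ->  2 a_2 = -a_0 = -2  ->  a_2 = -1
  x^1: 6 a_3 + a_1 = 0  ->  6 a_3 = -a_1 = -3  ->  a_3 = -1/2
  x^2: 12 a_4 + a_2 = 0  ->  12 a_4 = -a_2 = 1  ->  a_4 = 1/12
Truncated series: y(x) = 2 + 3 x - x^2 - (1/2) x^3 + (1/12) x^4 + O(x^5).

a_0 = 2; a_1 = 3; a_2 = -1; a_3 = -1/2; a_4 = 1/12


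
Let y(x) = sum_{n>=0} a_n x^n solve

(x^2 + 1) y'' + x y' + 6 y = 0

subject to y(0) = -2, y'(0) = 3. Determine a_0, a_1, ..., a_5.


Ansatz: y(x) = sum_{n>=0} a_n x^n, so y'(x) = sum_{n>=1} n a_n x^(n-1) and y''(x) = sum_{n>=2} n(n-1) a_n x^(n-2).
Substitute into P(x) y'' + Q(x) y' + R(x) y = 0 with P(x) = x^2 + 1, Q(x) = x, R(x) = 6, and match powers of x.
Initial conditions: a_0 = -2, a_1 = 3.
Setting the coefficient of each power of x to zero and solving order by order (substituting the coefficients already found):
  x^0: 2 a_2 + 6 a_0 = 0  ->  2 a_2 = -6 a_0 = 12  ->  a_2 = 6
  x^1: 6 a_3 + 7 a_1 = 0  ->  6 a_3 = -7 a_1 = -21  ->  a_3 = -7/2
  x^2: 12 a_4 + 10 a_2 = 0  ->  12 a_4 = -10 a_2 = -60  ->  a_4 = -5
  x^3: 20 a_5 + 15 a_3 = 0  ->  20 a_5 = -15 a_3 = 105/2  ->  a_5 = 21/8
Truncated series: y(x) = -2 + 3 x + 6 x^2 - (7/2) x^3 - 5 x^4 + (21/8) x^5 + O(x^6).

a_0 = -2; a_1 = 3; a_2 = 6; a_3 = -7/2; a_4 = -5; a_5 = 21/8


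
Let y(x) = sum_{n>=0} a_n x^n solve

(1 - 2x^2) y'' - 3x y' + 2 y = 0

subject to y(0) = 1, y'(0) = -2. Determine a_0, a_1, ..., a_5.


Ansatz: y(x) = sum_{n>=0} a_n x^n, so y'(x) = sum_{n>=1} n a_n x^(n-1) and y''(x) = sum_{n>=2} n(n-1) a_n x^(n-2).
Substitute into P(x) y'' + Q(x) y' + R(x) y = 0 with P(x) = 1 - 2x^2, Q(x) = -3x, R(x) = 2, and match powers of x.
Initial conditions: a_0 = 1, a_1 = -2.
Setting the coefficient of each power of x to zero and solving order by order (substituting the coefficients already found):
  x^0: 2 a_2 + 2 a_0 = 0  ->  2 a_2 = -2 a_0 = -2  ->  a_2 = -1
  x^1: 6 a_3 - a_1 = 0  ->  6 a_3 = a_1 = -2  ->  a_3 = -1/3
  x^2: 12 a_4 - 8 a_2 = 0  ->  12 a_4 = 8 a_2 = -8  ->  a_4 = -2/3
  x^3: 20 a_5 - 19 a_3 = 0  ->  20 a_5 = 19 a_3 = -19/3  ->  a_5 = -19/60
Truncated series: y(x) = 1 - 2 x - x^2 - (1/3) x^3 - (2/3) x^4 - (19/60) x^5 + O(x^6).

a_0 = 1; a_1 = -2; a_2 = -1; a_3 = -1/3; a_4 = -2/3; a_5 = -19/60


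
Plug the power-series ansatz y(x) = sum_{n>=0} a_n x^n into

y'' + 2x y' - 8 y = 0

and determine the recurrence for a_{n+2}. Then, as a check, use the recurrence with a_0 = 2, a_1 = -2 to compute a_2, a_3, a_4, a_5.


Substitute y = sum_n a_n x^n.
y''(x) has coefficient (n+2)(n+1) a_{n+2} at x^n;
2 x y'(x) has coefficient 2 n a_n at x^n (shift);
-8 y(x) has coefficient -8 a_n at x^n.
Matching x^n: (n+2)(n+1) a_{n+2} + (2n - 8) a_n = 0.
Thus a_{n+2} = (-2n + 8) / ((n+1)(n+2)) * a_n.

Check with a_0 = 2, a_1 = -2 (apply the recurrence for n = 0, 1, 2, 3): a_0 = 2, a_1 = -2, a_2 = 8, a_3 = -2, a_4 = 8/3, a_5 = -1/5.

a_(n+2) = (-2n + 8) / ((n+1)(n+2)) * a_n; check: a_0 = 2, a_1 = -2, a_2 = 8, a_3 = -2, a_4 = 8/3, a_5 = -1/5


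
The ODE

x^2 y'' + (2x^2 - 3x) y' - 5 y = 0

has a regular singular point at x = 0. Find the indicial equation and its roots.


Divide by x^2 to reach normal form y'' + P_1(x) y' + P_2(x) y = 0 with P_1(x) = 2 - 3/x and P_2(x) = -5/x^2.
x = 0 is a singular point because the y'-coefficient 2 - 3/x has a pole at x = 0 and the y-coefficient -5/x^2 has a pole at x = 0.
It is a regular singular point because x P_1(x) = p(x) = 2x - 3 and x^2 P_2(x) = q(x) = -5 are polynomials, hence analytic at x = 0.
p(0) = -3,  q(0) = -5.
Indicial equation: r(r-1) + p(0) r + q(0) = 0, i.e. r^2 + (p(0) - 1) r + q(0) = 0, i.e. r^2 - 4 r - 5 = 0.
Discriminant: (-4)^2 - 4(-5) = 36, so r = (4 ± 6)/2.
Solving: r_1 = 5, r_2 = -1.

indicial: r^2 - 4 r - 5 = 0; roots r_1 = 5, r_2 = -1


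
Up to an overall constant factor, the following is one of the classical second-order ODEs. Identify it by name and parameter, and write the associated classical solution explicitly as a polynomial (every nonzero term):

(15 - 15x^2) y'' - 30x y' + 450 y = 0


All three coefficients share the factor 15; dividing through by 15 gives  (1 - x^2) y'' - 2x y' + 30 y = 0.
This matches the Legendre equation (1 - x^2) y'' - 2x y' + n(n+1) y = 0 (note the -2x y' term) with n(n+1) = 30, so n = 5; the polynomial solution is P_5(x).
With y = sum_k a_k x^k, matching x^k gives (k+2)(k+1) a_{k+2} = [k(k+1) - n(n+1)] a_k = (k - 5)(k + 6) a_k. The right side vanishes at k = 5, so the series with the parity of 5 terminates at degree 5.
Standard normalization (P_n(1) = 1): leading coefficient (2n)!/(2^n (n!)^2) = 3628800/(32*14400) = 63/8, so a_5 = 63/8. Work downward with a_k = (k+1)(k+2) a_{k+2} / ((k - 5)(k + 6)):
  a_3 = (4)(5)(63/8) / ((3 - 5)(3 + 6)) = (315/2)/(-18) = -35/4
  a_1 = (2)(3)(-35/4) / ((1 - 5)(1 + 6)) = (-105/2)/(-28) = 15/8
Hence P_5(x) = 63 x^5/8 - 35 x^3/4 + 15 x/8.

P_5(x); series = 63 x^5/8 - 35 x^3/4 + 15 x/8


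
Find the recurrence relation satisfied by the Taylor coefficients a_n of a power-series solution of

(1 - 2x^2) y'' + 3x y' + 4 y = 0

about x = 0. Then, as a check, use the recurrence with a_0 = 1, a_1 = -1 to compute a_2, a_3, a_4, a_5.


Substitute y = sum_n a_n x^n.
(1 - 2 x^2) y'' contributes (n+2)(n+1) a_{n+2} - 2 n(n-1) a_n at x^n.
3 x y'(x) contributes 3 n a_n at x^n.
4 y(x) contributes 4 a_n at x^n.
Matching x^n: (n+2)(n+1) a_{n+2} + (-2 n(n-1) + 3 n + 4) a_n = 0.
Thus a_{n+2} = (2 n(n-1) - 3 n - 4) / ((n+1)(n+2)) * a_n.

Check with a_0 = 1, a_1 = -1 (apply the recurrence for n = 0, 1, 2, 3): a_0 = 1, a_1 = -1, a_2 = -2, a_3 = 7/6, a_4 = 1, a_5 = -7/120.

a_(n+2) = (2 n(n-1) - 3 n - 4) / ((n+1)(n+2)) * a_n; check: a_0 = 1, a_1 = -1, a_2 = -2, a_3 = 7/6, a_4 = 1, a_5 = -7/120


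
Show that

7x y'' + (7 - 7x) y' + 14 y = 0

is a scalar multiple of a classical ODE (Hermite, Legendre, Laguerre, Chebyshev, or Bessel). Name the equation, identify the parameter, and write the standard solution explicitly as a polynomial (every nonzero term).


All three coefficients share the factor 7; dividing through by 7 gives  x y'' + (1 - x) y' + 2 y = 0.
This matches the Laguerre equation x y'' + (1 - x) y' + n y = 0 with n = 2; the polynomial solution is L_2(x).
With y = sum_k a_k x^k, matching x^k gives (k+1)k a_{k+1} + (k+1) a_{k+1} - k a_k + n a_k = 0, i.e. (k+1)^2 a_{k+1} = (k - n) a_k = (k - 2) a_k. The right side vanishes at k = 2, so the series terminates at degree 2.
Standard normalization L_n(0) = 1 gives a_0 = 1. Work upward with a_{k+1} = (k - 2) a_k / (k+1)^2:
  a_1 = (0 - 2)(1) / 1^2 = -2/1 = -2
  a_2 = (1 - 2)(-2) / 2^2 = 2/4 = 1/2
Hence L_2(x) = x^2/2 - 2 x + 1.

L_2(x); series = x^2/2 - 2 x + 1


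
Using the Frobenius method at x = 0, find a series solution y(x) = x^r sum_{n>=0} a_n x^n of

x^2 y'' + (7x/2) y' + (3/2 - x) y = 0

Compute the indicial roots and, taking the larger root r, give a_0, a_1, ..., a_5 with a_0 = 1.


Write in Frobenius form y'' + (p(x)/x) y' + (q(x)/x^2) y = 0:
  p(x) = 7/2,  q(x) = 3/2 - x.
Indicial equation: r(r-1) + (7/2) r + (3/2) = 0 -> roots r_1 = -1, r_2 = -3/2.
Take r = r_1 = -1. Let y(x) = x^r sum_{n>=0} a_n x^n with a_0 = 1.
Substitute y = x^r sum a_n x^n and match x^{r+n}. The recurrence is
  D(n) a_n - 1 a_{n-1} = 0,  where D(n) = (r+n)(r+n-1) + (7/2)(r+n) + (3/2).
  a_n = 1 / D(n) * a_{n-1}.
Since the indicial polynomial factors as (r - r_1)(r - r_2), D(n) = (r_1 + n - r_1)(r_1 + n - r_2) = n(n + 1/2).
Evaluating step by step (a_0 = 1):
  n = 1: D(1) = 1(1 + 1/2) = 3/2; numerator = 1(1) = 1; a_1 = (1)/(3/2) = 2/3
  n = 2: D(2) = 2(2 + 1/2) = 5; numerator = 1(2/3) = 2/3; a_2 = (2/3)/(5) = 2/15
  n = 3: D(3) = 3(3 + 1/2) = 21/2; numerator = 1(2/15) = 2/15; a_3 = (2/15)/(21/2) = 4/315
  n = 4: D(4) = 4(4 + 1/2) = 18; numerator = 1(4/315) = 4/315; a_4 = (4/315)/(18) = 2/2835
  n = 5: D(5) = 5(5 + 1/2) = 55/2; numerator = 1(2/2835) = 2/2835; a_5 = (2/2835)/(55/2) = 4/155925

r = -1; a_0 = 1; a_1 = 2/3; a_2 = 2/15; a_3 = 4/315; a_4 = 2/2835; a_5 = 4/155925


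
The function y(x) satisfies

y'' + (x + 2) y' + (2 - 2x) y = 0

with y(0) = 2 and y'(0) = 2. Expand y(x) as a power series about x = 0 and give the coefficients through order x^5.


Ansatz: y(x) = sum_{n>=0} a_n x^n, so y'(x) = sum_{n>=1} n a_n x^(n-1) and y''(x) = sum_{n>=2} n(n-1) a_n x^(n-2).
Substitute into P(x) y'' + Q(x) y' + R(x) y = 0 with P(x) = 1, Q(x) = x + 2, R(x) = 2 - 2x, and match powers of x.
Initial conditions: a_0 = 2, a_1 = 2.
Setting the coefficient of each power of x to zero and solving order by order (substituting the coefficients already found):
  x^0: 2 a_2 + 2 a_1 + 2 a_0 = 0  ->  2 a_2 = -2 a_1 - 2 a_0 = -8  ->  a_2 = -4
  x^1: 6 a_3 + 4 a_2 + 3 a_1 - 2 a_0 = 0  ->  6 a_3 = -4 a_2 - 3 a_1 + 2 a_0 = 14  ->  a_3 = 7/3
  x^2: 12 a_4 + 6 a_3 + 4 a_2 - 2 a_1 = 0  ->  12 a_4 = -6 a_3 - 4 a_2 + 2 a_1 = 6  ->  a_4 = 1/2
  x^3: 20 a_5 + 8 a_4 + 5 a_3 - 2 a_2 = 0  ->  20 a_5 = -8 a_4 - 5 a_3 + 2 a_2 = -71/3  ->  a_5 = -71/60
Truncated series: y(x) = 2 + 2 x - 4 x^2 + (7/3) x^3 + (1/2) x^4 - (71/60) x^5 + O(x^6).

a_0 = 2; a_1 = 2; a_2 = -4; a_3 = 7/3; a_4 = 1/2; a_5 = -71/60


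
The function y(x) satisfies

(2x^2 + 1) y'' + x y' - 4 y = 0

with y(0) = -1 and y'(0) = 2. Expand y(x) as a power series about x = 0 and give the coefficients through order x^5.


Ansatz: y(x) = sum_{n>=0} a_n x^n, so y'(x) = sum_{n>=1} n a_n x^(n-1) and y''(x) = sum_{n>=2} n(n-1) a_n x^(n-2).
Substitute into P(x) y'' + Q(x) y' + R(x) y = 0 with P(x) = 2x^2 + 1, Q(x) = x, R(x) = -4, and match powers of x.
Initial conditions: a_0 = -1, a_1 = 2.
Setting the coefficient of each power of x to zero and solving order by order (substituting the coefficients already found):
  x^0: 2 a_2 - 4 a_0 = 0  ->  2 a_2 = 4 a_0 = -4  ->  a_2 = -2
  x^1: 6 a_3 - 3 a_1 = 0  ->  6 a_3 = 3 a_1 = 6  ->  a_3 = 1
  x^2: 12 a_4 + 2 a_2 = 0  ->  12 a_4 = -2 a_2 = 4  ->  a_4 = 1/3
  x^3: 20 a_5 + 11 a_3 = 0  ->  20 a_5 = -11 a_3 = -11  ->  a_5 = -11/20
Truncated series: y(x) = -1 + 2 x - 2 x^2 + x^3 + (1/3) x^4 - (11/20) x^5 + O(x^6).

a_0 = -1; a_1 = 2; a_2 = -2; a_3 = 1; a_4 = 1/3; a_5 = -11/20


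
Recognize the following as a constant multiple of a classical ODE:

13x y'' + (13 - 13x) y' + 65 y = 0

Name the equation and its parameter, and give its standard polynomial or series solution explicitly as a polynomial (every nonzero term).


All three coefficients share the factor 13; dividing through by 13 gives  x y'' + (1 - x) y' + 5 y = 0.
This matches the Laguerre equation x y'' + (1 - x) y' + n y = 0 with n = 5; the polynomial solution is L_5(x).
With y = sum_k a_k x^k, matching x^k gives (k+1)k a_{k+1} + (k+1) a_{k+1} - k a_k + n a_k = 0, i.e. (k+1)^2 a_{k+1} = (k - n) a_k = (k - 5) a_k. The right side vanishes at k = 5, so the series terminates at degree 5.
Standard normalization L_n(0) = 1 gives a_0 = 1. Work upward with a_{k+1} = (k - 5) a_k / (k+1)^2:
  a_1 = (0 - 5)(1) / 1^2 = -5/1 = -5
  a_2 = (1 - 5)(-5) / 2^2 = 20/4 = 5
  a_3 = (2 - 5)(5) / 3^2 = -15/9 = -5/3
  a_4 = (3 - 5)(-5/3) / 4^2 = (10/3)/16 = 5/24
  a_5 = (4 - 5)(5/24) / 5^2 = (-5/24)/25 = -1/120
Hence L_5(x) = -x^5/120 + 5 x^4/24 - 5 x^3/3 + 5 x^2 - 5 x + 1.

L_5(x); series = -x^5/120 + 5 x^4/24 - 5 x^3/3 + 5 x^2 - 5 x + 1
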